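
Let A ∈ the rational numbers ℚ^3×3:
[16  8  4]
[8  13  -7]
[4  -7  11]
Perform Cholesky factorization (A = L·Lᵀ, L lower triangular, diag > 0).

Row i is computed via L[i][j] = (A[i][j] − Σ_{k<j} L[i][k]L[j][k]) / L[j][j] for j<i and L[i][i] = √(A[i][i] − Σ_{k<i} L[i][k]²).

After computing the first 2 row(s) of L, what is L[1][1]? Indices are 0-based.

L[1][1] = 3

Step 1: L[0][0] = √(16) = 4.
  L[1][0] = (8) / L[0][0] = 2.
Step 2: L[1][1] = √(9) = 3.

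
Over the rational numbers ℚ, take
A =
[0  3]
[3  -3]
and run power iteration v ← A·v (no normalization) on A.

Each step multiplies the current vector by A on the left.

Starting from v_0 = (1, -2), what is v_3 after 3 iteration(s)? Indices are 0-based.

v_3 = (-135, 216)

v_0 = (1, -2).
v_1 = A·v_0 = (-6, 9).
v_2 = A·v_1 = (27, -45).
v_3 = A·v_2 = (-135, 216).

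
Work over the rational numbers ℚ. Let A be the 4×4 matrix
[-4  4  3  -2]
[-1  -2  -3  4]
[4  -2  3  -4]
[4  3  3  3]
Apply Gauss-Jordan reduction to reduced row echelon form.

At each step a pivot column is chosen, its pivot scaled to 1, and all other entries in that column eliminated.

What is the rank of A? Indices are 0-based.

step 1: normalize row 0 (÷-4) = (1, -1, -3/4, 1/2)
  row 1: subtract -1×row0 = (0, -3, -15/4, 9/2)
  row 2: subtract 4×row0 = (0, 2, 6, -6)
  row 3: subtract 4×row0 = (0, 7, 6, 1)
step 2: normalize row 1 (÷-3) = (0, 1, 5/4, -3/2)
  row 0: subtract -1×row1 = (1, 0, 1/2, -1)
  row 2: subtract 2×row1 = (0, 0, 7/2, -3)
  row 3: subtract 7×row1 = (0, 0, -11/4, 23/2)
step 3: normalize row 2 (÷7/2) = (0, 0, 1, -6/7)
  row 0: subtract 1/2×row2 = (1, 0, 0, -4/7)
  row 1: subtract 5/4×row2 = (0, 1, 0, -3/7)
  row 3: subtract -11/4×row2 = (0, 0, 0, 64/7)
step 4: normalize row 3 (÷64/7) = (0, 0, 0, 1)
  row 0: subtract -4/7×row3 = (1, 0, 0, 0)
  row 1: subtract -3/7×row3 = (0, 1, 0, 0)
  row 2: subtract -6/7×row3 = (0, 0, 1, 0)

rank = 4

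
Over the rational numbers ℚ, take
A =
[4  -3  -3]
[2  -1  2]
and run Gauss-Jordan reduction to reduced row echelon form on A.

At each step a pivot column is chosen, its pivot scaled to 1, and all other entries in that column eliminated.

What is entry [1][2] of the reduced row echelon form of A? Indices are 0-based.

[1] R0 /= 4  ⇒  (1, -3/4, -3/4)
     R1 -= 2·R0  ⇒  (0, 1/2, 7/2)
[2] R1 /= 1/2  ⇒  (0, 1, 7)
     R0 -= -3/4·R1  ⇒  (1, 0, 9/2)

M[1][2] = 7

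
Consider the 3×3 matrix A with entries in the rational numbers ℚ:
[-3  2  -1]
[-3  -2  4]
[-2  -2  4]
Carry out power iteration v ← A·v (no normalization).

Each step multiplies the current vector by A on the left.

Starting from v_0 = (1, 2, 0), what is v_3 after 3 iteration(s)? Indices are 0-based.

v_0 = (1, 2, 0).
v_1 = A·v_0 = (1, -7, -6).
v_2 = A·v_1 = (-11, -13, -12).
v_3 = A·v_2 = (19, 11, 0).

v_3 = (19, 11, 0)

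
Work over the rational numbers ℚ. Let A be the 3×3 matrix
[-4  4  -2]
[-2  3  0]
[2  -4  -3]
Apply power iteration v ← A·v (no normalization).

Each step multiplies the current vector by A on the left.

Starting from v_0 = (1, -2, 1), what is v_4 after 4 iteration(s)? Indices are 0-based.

v_0 = (1, -2, 1).
v_1 = A·v_0 = (-14, -8, 7).
v_2 = A·v_1 = (10, 4, -17).
v_3 = A·v_2 = (10, -8, 55).
v_4 = A·v_3 = (-182, -44, -113).

v_4 = (-182, -44, -113)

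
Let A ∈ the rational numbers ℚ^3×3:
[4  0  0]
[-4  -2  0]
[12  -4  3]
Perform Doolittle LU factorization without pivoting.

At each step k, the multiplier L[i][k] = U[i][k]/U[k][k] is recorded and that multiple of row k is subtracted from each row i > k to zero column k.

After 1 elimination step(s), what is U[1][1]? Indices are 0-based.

U[1][1] = -2

[col 0] pivot 4
  R1 -= -1*R0 → (0, -2, 0)  (L[1][0] := -1)
  R2 -= 3*R0 → (0, -4, 3)  (L[2][0] := 3)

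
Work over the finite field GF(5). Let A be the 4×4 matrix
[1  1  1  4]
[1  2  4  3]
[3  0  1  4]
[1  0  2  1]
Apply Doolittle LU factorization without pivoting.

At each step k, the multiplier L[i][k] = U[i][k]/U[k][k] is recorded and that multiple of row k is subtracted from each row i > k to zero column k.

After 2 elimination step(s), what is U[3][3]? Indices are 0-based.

[col 0] pivot 1
  R1 -= 1*R0 → (0, 1, 3, 4)  (L[1][0] := 1)
  R2 -= 3*R0 → (0, 2, 3, 2)  (L[2][0] := 3)
  R3 -= 1*R0 → (0, 4, 1, 2)  (L[3][0] := 1)
[col 1] pivot 1
  R2 -= 2*R1 → (0, 0, 2, 4)  (L[2][1] := 2)
  R3 -= 4*R1 → (0, 0, 4, 1)  (L[3][1] := 4)

U[3][3] = 1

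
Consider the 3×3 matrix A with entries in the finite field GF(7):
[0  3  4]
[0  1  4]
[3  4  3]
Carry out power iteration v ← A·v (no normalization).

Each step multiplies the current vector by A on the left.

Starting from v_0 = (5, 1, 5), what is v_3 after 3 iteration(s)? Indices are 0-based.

v_0 = (5, 1, 5).
v_1 = A·v_0 = (2, 0, 6).
v_2 = A·v_1 = (3, 3, 3).
v_3 = A·v_2 = (0, 1, 2).

v_3 = (0, 1, 2)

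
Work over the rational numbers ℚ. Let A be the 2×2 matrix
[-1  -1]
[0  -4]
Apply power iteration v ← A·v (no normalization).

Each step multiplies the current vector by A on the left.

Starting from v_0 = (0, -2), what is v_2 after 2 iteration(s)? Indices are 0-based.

v_2 = (-10, -32)

v_0 = (0, -2).
v_1 = A·v_0 = (2, 8).
v_2 = A·v_1 = (-10, -32).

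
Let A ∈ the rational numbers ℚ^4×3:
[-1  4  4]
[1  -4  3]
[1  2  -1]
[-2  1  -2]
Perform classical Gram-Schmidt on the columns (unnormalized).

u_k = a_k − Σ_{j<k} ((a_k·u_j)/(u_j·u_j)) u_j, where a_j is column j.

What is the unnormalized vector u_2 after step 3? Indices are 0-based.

u_2 = (158/39, 115/39, -301/195, -86/65)

Step 1: u_0 = a_0 = (-1, 1, 1, -2).
Step 2: u_1 = a_1 − (-8/7)·u_0 = (20/7, -20/7, 22/7, -9/7).
Step 3: u_2 = a_2 − (2/7)·u_0 − (16/195)·u_1 = (158/39, 115/39, -301/195, -86/65).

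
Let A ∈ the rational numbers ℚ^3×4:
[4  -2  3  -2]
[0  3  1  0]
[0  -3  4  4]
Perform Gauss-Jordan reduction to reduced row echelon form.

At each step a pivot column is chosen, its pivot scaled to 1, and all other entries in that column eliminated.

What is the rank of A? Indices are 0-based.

pivot(0,0)=4: scale R0 → (1, -1/2, 3/4, -1/2)
pivot(1,1)=3: scale R1 → (0, 1, 1/3, 0)
  clear (0,1): R0 −= (-1/2)R1 → (1, 0, 11/12, -1/2)
  clear (2,1): R2 −= (-3)R1 → (0, 0, 5, 4)
pivot(2,2)=5: scale R2 → (0, 0, 1, 4/5)
  clear (0,2): R0 −= (11/12)R2 → (1, 0, 0, -37/30)
  clear (1,2): R1 −= (1/3)R2 → (0, 1, 0, -4/15)

rank = 3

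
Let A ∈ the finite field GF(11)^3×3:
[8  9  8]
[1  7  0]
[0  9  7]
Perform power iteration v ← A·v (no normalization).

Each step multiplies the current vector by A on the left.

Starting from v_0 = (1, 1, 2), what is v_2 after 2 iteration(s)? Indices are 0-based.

v_2 = (3, 1, 2)

v_0 = (1, 1, 2).
v_1 = A·v_0 = (0, 8, 1).
v_2 = A·v_1 = (3, 1, 2).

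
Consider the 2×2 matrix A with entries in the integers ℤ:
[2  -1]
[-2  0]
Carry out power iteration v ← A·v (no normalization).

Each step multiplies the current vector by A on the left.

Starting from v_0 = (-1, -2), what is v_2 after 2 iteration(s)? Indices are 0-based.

v_2 = (-2, 0)

v_0 = (-1, -2).
v_1 = A·v_0 = (0, 2).
v_2 = A·v_1 = (-2, 0).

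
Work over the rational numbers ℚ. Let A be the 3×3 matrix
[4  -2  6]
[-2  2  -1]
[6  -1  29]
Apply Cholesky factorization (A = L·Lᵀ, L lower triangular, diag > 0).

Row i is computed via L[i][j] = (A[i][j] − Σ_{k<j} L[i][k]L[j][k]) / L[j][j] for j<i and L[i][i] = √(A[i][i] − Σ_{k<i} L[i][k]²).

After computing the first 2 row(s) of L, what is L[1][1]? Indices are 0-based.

L[1][1] = 1

Step 1: L[0][0] = √(4) = 2.
  L[1][0] = (-2) / L[0][0] = -1.
Step 2: L[1][1] = √(1) = 1.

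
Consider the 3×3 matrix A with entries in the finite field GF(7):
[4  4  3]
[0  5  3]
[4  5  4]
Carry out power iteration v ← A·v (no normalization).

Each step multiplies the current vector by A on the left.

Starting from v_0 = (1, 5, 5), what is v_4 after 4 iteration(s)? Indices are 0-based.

v_0 = (1, 5, 5).
v_1 = A·v_0 = (4, 5, 0).
v_2 = A·v_1 = (1, 4, 6).
v_3 = A·v_2 = (3, 3, 6).
v_4 = A·v_3 = (0, 5, 2).

v_4 = (0, 5, 2)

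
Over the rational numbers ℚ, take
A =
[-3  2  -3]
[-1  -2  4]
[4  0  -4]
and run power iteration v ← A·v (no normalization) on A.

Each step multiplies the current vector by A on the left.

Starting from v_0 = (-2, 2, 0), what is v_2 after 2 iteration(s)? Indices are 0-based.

v_2 = (-10, -38, 72)

v_0 = (-2, 2, 0).
v_1 = A·v_0 = (10, -2, -8).
v_2 = A·v_1 = (-10, -38, 72).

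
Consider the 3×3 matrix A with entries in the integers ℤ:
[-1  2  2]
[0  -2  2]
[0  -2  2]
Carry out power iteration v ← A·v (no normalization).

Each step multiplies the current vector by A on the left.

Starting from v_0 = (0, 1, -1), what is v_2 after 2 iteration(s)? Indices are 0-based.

v_2 = (-16, 0, 0)

v_0 = (0, 1, -1).
v_1 = A·v_0 = (0, -4, -4).
v_2 = A·v_1 = (-16, 0, 0).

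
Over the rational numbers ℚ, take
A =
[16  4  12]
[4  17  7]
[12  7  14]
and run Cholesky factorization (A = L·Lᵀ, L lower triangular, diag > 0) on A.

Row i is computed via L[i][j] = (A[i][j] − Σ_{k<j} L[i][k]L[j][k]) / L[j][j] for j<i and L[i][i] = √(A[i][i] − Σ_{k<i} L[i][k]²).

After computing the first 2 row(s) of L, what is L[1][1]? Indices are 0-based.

L[1][1] = 4

Step 1: L[0][0] = √(16) = 4.
  L[1][0] = (4) / L[0][0] = 1.
Step 2: L[1][1] = √(16) = 4.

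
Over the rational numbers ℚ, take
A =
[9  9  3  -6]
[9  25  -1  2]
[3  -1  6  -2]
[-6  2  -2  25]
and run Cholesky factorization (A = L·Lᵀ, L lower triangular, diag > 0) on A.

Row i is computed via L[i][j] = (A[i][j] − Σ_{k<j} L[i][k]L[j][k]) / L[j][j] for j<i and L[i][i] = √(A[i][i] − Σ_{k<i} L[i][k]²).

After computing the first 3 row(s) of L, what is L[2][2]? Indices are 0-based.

L[2][2] = 2

Step 1: L[0][0] = √(9) = 3.
  L[1][0] = (9) / L[0][0] = 3.
Step 2: L[1][1] = √(16) = 4.
  L[2][0] = (3) / L[0][0] = 1.
  L[2][1] = (-4) / L[1][1] = -1.
Step 3: L[2][2] = √(4) = 2.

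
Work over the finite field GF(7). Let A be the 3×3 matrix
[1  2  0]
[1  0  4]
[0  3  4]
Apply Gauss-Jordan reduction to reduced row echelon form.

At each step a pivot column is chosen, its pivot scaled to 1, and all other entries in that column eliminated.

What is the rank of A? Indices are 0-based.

[1] R0 /= 1  ⇒  (1, 2, 0)
     R1 -= 1·R0  ⇒  (0, 5, 4)
[2] R1 /= 5  ⇒  (0, 1, 5)
     R0 -= 2·R1  ⇒  (1, 0, 4)
     R2 -= 3·R1  ⇒  (0, 0, 3)
[3] R2 /= 3  ⇒  (0, 0, 1)
     R0 -= 4·R2  ⇒  (1, 0, 0)
     R1 -= 5·R2  ⇒  (0, 1, 0)

rank = 3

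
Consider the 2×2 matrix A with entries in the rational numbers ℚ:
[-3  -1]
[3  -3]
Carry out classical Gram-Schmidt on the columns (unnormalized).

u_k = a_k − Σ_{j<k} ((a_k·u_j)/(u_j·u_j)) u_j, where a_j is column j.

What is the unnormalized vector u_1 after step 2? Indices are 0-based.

u_1 = (-2, -2)

Step 1: u_0 = a_0 = (-3, 3).
Step 2: u_1 = a_1 − (-1/3)·u_0 = (-2, -2).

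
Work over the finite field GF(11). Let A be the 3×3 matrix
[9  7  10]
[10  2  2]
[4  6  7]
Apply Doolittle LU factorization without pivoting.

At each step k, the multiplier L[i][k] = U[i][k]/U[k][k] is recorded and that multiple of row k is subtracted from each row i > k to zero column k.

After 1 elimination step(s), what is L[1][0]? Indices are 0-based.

[col 0] pivot 9
  R1 -= 6*R0 → (0, 4, 8)  (L[1][0] := 6)
  R2 -= 9*R0 → (0, 9, 5)  (L[2][0] := 9)

L[1][0] = 6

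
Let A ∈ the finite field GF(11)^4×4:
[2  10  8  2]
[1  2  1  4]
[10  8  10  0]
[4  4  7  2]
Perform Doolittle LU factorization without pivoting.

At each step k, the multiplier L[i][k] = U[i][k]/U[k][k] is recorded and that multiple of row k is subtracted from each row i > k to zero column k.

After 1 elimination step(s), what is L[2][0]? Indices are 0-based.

L[2][0] = 5

k=0: U[0][0]=2
  eliminate (1,0): mult=6, new row 1: (0, 8, 8, 3); set L[1][0]=6
  eliminate (2,0): mult=5, new row 2: (0, 2, 3, 1); set L[2][0]=5
  eliminate (3,0): mult=2, new row 3: (0, 6, 2, 9); set L[3][0]=2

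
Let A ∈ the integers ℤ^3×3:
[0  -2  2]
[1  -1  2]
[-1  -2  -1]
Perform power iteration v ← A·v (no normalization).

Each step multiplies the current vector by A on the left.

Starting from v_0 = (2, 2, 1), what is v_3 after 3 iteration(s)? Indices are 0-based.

v_3 = (46, 10, 49)

v_0 = (2, 2, 1).
v_1 = A·v_0 = (-2, 2, -7).
v_2 = A·v_1 = (-18, -18, 5).
v_3 = A·v_2 = (46, 10, 49).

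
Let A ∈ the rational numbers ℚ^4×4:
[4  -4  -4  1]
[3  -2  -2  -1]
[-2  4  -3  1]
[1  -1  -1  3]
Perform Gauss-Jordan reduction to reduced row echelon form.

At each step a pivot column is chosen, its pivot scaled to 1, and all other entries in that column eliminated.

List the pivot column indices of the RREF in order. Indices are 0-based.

pivot(0,0)=4: scale R0 → (1, -1, -1, 1/4)
  clear (1,0): R1 −= (3)R0 → (0, 1, 1, -7/4)
  clear (2,0): R2 −= (-2)R0 → (0, 2, -5, 3/2)
  clear (3,0): R3 −= (1)R0 → (0, 0, 0, 11/4)
pivot(1,1)=1: scale R1 → (0, 1, 1, -7/4)
  clear (0,1): R0 −= (-1)R1 → (1, 0, 0, -3/2)
  clear (2,1): R2 −= (2)R1 → (0, 0, -7, 5)
pivot(2,2)=-7: scale R2 → (0, 0, 1, -5/7)
  clear (1,2): R1 −= (1)R2 → (0, 1, 0, -29/28)
pivot(3,3)=11/4: scale R3 → (0, 0, 0, 1)
  clear (0,3): R0 −= (-3/2)R3 → (1, 0, 0, 0)
  clear (1,3): R1 −= (-29/28)R3 → (0, 1, 0, 0)
  clear (2,3): R2 −= (-5/7)R3 → (0, 0, 1, 0)

pivot columns: 0, 1, 2, 3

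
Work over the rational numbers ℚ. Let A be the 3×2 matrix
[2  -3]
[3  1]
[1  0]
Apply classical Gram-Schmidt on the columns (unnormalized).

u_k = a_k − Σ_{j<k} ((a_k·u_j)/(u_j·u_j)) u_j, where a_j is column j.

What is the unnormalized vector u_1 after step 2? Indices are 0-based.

u_1 = (-18/7, 23/14, 3/14)

Step 1: u_0 = a_0 = (2, 3, 1).
Step 2: u_1 = a_1 − (-3/14)·u_0 = (-18/7, 23/14, 3/14).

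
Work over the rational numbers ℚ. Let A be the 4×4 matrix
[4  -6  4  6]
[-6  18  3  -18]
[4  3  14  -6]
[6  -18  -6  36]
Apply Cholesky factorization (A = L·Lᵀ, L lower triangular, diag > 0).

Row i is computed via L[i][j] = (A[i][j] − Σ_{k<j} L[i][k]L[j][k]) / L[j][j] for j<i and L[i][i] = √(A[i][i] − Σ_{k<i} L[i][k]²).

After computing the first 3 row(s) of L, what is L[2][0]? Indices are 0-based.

L[2][0] = 2

Step 1: L[0][0] = √(4) = 2.
  L[1][0] = (-6) / L[0][0] = -3.
Step 2: L[1][1] = √(9) = 3.
  L[2][0] = (4) / L[0][0] = 2.
  L[2][1] = (9) / L[1][1] = 3.
Step 3: L[2][2] = √(1) = 1.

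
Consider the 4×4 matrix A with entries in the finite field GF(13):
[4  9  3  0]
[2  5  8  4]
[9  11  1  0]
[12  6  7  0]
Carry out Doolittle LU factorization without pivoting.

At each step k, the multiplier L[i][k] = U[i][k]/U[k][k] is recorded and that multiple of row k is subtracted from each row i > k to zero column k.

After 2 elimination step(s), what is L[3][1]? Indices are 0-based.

L[3][1] = 10

[col 0] pivot 4
  R1 -= 7*R0 → (0, 7, 0, 4)  (L[1][0] := 7)
  R2 -= 12*R0 → (0, 7, 4, 0)  (L[2][0] := 12)
  R3 -= 3*R0 → (0, 5, 11, 0)  (L[3][0] := 3)
[col 1] pivot 7
  R2 -= 1*R1 → (0, 0, 4, 9)  (L[2][1] := 1)
  R3 -= 10*R1 → (0, 0, 11, 12)  (L[3][1] := 10)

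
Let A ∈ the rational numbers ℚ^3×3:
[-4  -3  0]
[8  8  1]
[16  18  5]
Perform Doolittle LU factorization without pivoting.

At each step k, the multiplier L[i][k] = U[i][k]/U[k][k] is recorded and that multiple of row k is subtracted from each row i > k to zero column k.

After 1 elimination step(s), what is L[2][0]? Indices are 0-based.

k=0: U[0][0]=-4
  eliminate (1,0): mult=-2, new row 1: (0, 2, 1); set L[1][0]=-2
  eliminate (2,0): mult=-4, new row 2: (0, 6, 5); set L[2][0]=-4

L[2][0] = -4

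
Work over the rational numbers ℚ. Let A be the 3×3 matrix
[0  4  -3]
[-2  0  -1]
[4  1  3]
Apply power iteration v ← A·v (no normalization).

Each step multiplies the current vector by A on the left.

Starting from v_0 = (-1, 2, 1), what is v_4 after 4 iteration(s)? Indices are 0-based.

v_0 = (-1, 2, 1).
v_1 = A·v_0 = (5, 1, 1).
v_2 = A·v_1 = (1, -11, 24).
v_3 = A·v_2 = (-116, -26, 65).
v_4 = A·v_3 = (-299, 167, -295).

v_4 = (-299, 167, -295)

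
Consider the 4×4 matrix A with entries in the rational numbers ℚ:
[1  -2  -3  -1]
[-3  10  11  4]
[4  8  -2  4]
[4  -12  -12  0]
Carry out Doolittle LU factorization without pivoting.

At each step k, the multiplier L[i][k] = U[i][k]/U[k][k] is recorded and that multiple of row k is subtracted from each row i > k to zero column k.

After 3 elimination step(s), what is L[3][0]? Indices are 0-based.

Step 1: pivot at (0,0) is 1.
  row1 ← row1 − (-3)·row0  ⇒  L[1][0]=-3, U row1=(0, 4, 2, 1)
  row2 ← row2 − (4)·row0  ⇒  L[2][0]=4, U row2=(0, 16, 10, 8)
  row3 ← row3 − (4)·row0  ⇒  L[3][0]=4, U row3=(0, -4, 0, 4)
Step 2: pivot at (1,1) is 4.
  row2 ← row2 − (4)·row1  ⇒  L[2][1]=4, U row2=(0, 0, 2, 4)
  row3 ← row3 − (-1)·row1  ⇒  L[3][1]=-1, U row3=(0, 0, 2, 5)
Step 3: pivot at (2,2) is 2.
  row3 ← row3 − (1)·row2  ⇒  L[3][2]=1, U row3=(0, 0, 0, 1)

L[3][0] = 4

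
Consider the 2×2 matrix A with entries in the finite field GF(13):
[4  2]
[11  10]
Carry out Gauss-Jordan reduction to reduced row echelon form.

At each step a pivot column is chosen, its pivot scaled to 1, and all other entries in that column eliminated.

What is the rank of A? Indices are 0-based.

pivot(0,0)=4: scale R0 → (1, 7)
  clear (1,0): R1 −= (11)R0 → (0, 11)
pivot(1,1)=11: scale R1 → (0, 1)
  clear (0,1): R0 −= (7)R1 → (1, 0)

rank = 2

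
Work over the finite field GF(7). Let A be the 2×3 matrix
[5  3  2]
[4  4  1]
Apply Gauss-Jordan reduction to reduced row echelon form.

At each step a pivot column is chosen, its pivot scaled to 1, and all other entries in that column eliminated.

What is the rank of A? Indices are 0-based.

rank = 2

pivot(0,0)=5: scale R0 → (1, 2, 6)
  clear (1,0): R1 −= (4)R0 → (0, 3, 5)
pivot(1,1)=3: scale R1 → (0, 1, 4)
  clear (0,1): R0 −= (2)R1 → (1, 0, 5)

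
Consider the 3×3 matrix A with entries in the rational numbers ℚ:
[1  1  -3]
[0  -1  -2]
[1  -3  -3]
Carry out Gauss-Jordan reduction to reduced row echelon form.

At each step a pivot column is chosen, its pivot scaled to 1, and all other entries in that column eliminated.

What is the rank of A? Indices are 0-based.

pivot(0,0)=1: scale R0 → (1, 1, -3)
  clear (2,0): R2 −= (1)R0 → (0, -4, 0)
pivot(1,1)=-1: scale R1 → (0, 1, 2)
  clear (0,1): R0 −= (1)R1 → (1, 0, -5)
  clear (2,1): R2 −= (-4)R1 → (0, 0, 8)
pivot(2,2)=8: scale R2 → (0, 0, 1)
  clear (0,2): R0 −= (-5)R2 → (1, 0, 0)
  clear (1,2): R1 −= (2)R2 → (0, 1, 0)

rank = 3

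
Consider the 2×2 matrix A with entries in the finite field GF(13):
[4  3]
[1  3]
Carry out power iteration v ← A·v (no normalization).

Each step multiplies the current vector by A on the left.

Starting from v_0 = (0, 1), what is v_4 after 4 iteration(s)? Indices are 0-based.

v_0 = (0, 1).
v_1 = A·v_0 = (3, 3).
v_2 = A·v_1 = (8, 12).
v_3 = A·v_2 = (3, 5).
v_4 = A·v_3 = (1, 5).

v_4 = (1, 5)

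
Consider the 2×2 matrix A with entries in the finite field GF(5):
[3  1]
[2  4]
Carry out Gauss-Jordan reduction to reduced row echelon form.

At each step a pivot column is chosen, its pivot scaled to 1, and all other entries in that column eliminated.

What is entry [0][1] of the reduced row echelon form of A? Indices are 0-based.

pivot(0,0)=3: scale R0 → (1, 2)
  clear (1,0): R1 −= (2)R0 → (0, 0)
col 1: no nonzero at/below row 1; advance.

M[0][1] = 2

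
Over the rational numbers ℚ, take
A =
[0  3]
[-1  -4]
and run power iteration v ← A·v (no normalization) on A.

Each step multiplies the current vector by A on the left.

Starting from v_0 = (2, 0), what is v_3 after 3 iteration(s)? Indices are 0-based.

v_3 = (24, -26)

v_0 = (2, 0).
v_1 = A·v_0 = (0, -2).
v_2 = A·v_1 = (-6, 8).
v_3 = A·v_2 = (24, -26).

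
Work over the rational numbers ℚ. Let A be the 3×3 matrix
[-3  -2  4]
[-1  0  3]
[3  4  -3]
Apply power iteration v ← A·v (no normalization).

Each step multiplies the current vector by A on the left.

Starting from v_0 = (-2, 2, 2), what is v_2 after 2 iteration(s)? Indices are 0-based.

v_0 = (-2, 2, 2).
v_1 = A·v_0 = (10, 8, -4).
v_2 = A·v_1 = (-62, -22, 74).

v_2 = (-62, -22, 74)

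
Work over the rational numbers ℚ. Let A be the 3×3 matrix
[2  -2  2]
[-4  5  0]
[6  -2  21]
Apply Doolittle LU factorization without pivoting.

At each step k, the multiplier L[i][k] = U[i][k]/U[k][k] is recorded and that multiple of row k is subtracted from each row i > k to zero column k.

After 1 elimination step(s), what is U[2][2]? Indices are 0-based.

U[2][2] = 15

Step 1: pivot at (0,0) is 2.
  row1 ← row1 − (-2)·row0  ⇒  L[1][0]=-2, U row1=(0, 1, 4)
  row2 ← row2 − (3)·row0  ⇒  L[2][0]=3, U row2=(0, 4, 15)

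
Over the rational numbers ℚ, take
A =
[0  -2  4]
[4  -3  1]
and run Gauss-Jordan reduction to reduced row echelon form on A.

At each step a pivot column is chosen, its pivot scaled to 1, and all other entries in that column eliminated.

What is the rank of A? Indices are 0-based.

rank = 2

[1] R0 <-> R1
[1] R0 /= 4  ⇒  (1, -3/4, 1/4)
[2] R1 /= -2  ⇒  (0, 1, -2)
     R0 -= -3/4·R1  ⇒  (1, 0, -5/4)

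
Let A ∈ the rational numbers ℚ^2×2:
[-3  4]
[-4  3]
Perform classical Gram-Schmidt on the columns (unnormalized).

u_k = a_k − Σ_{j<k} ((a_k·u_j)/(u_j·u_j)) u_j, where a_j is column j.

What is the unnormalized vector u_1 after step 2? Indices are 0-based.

Step 1: u_0 = a_0 = (-3, -4).
Step 2: u_1 = a_1 − (-24/25)·u_0 = (28/25, -21/25).

u_1 = (28/25, -21/25)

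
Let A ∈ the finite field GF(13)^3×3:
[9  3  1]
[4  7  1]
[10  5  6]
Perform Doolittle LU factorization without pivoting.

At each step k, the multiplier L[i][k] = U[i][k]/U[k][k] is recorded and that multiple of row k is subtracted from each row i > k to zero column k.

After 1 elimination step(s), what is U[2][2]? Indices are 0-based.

Step 1: pivot at (0,0) is 9.
  row1 ← row1 − (12)·row0  ⇒  L[1][0]=12, U row1=(0, 10, 2)
  row2 ← row2 − (4)·row0  ⇒  L[2][0]=4, U row2=(0, 6, 2)

U[2][2] = 2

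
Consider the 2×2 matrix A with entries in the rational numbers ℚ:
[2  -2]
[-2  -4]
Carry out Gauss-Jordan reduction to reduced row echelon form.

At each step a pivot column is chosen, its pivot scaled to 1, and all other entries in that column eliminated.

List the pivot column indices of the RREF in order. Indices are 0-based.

pivot columns: 0, 1

pivot(0,0)=2: scale R0 → (1, -1)
  clear (1,0): R1 −= (-2)R0 → (0, -6)
pivot(1,1)=-6: scale R1 → (0, 1)
  clear (0,1): R0 −= (-1)R1 → (1, 0)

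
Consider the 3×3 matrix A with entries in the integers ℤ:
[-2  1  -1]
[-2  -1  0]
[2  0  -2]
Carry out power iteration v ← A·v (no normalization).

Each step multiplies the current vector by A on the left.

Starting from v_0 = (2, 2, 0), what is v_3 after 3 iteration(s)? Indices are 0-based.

v_0 = (2, 2, 0).
v_1 = A·v_0 = (-2, -6, 4).
v_2 = A·v_1 = (-6, 10, -12).
v_3 = A·v_2 = (34, 2, 12).

v_3 = (34, 2, 12)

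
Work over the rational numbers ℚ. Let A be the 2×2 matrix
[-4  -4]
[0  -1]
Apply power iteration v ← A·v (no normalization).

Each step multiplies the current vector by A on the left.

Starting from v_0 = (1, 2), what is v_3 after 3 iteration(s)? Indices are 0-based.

v_0 = (1, 2).
v_1 = A·v_0 = (-12, -2).
v_2 = A·v_1 = (56, 2).
v_3 = A·v_2 = (-232, -2).

v_3 = (-232, -2)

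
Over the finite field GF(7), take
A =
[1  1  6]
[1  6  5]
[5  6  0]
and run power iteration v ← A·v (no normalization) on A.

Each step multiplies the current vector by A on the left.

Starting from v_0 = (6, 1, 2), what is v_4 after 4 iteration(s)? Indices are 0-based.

v_4 = (6, 3, 2)

v_0 = (6, 1, 2).
v_1 = A·v_0 = (5, 1, 1).
v_2 = A·v_1 = (5, 2, 3).
v_3 = A·v_2 = (4, 4, 2).
v_4 = A·v_3 = (6, 3, 2).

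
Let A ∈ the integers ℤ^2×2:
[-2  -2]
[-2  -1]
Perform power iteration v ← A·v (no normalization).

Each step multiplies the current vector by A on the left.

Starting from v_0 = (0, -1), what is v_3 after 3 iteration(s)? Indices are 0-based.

v_0 = (0, -1).
v_1 = A·v_0 = (2, 1).
v_2 = A·v_1 = (-6, -5).
v_3 = A·v_2 = (22, 17).

v_3 = (22, 17)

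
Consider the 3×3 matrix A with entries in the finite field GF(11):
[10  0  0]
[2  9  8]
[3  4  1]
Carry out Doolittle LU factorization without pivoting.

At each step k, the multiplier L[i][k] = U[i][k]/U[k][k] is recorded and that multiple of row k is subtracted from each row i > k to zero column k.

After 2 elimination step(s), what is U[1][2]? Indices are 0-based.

U[1][2] = 8

[col 0] pivot 10
  R1 -= 9*R0 → (0, 9, 8)  (L[1][0] := 9)
  R2 -= 8*R0 → (0, 4, 1)  (L[2][0] := 8)
[col 1] pivot 9
  R2 -= 9*R1 → (0, 0, 6)  (L[2][1] := 9)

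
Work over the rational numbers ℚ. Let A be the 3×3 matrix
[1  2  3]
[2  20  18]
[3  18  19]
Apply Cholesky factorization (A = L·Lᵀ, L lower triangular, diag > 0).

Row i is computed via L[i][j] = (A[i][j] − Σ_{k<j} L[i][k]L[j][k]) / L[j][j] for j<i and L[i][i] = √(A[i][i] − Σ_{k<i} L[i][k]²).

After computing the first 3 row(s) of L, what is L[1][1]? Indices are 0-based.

Step 1: L[0][0] = √(1) = 1.
  L[1][0] = (2) / L[0][0] = 2.
Step 2: L[1][1] = √(16) = 4.
  L[2][0] = (3) / L[0][0] = 3.
  L[2][1] = (12) / L[1][1] = 3.
Step 3: L[2][2] = √(1) = 1.

L[1][1] = 4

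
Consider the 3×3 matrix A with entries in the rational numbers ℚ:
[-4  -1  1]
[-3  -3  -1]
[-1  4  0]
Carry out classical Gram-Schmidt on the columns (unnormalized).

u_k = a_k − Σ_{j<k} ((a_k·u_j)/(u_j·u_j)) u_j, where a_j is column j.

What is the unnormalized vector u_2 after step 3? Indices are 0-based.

u_2 = (96/119, -32/35, -288/595)

Step 1: u_0 = a_0 = (-4, -3, -1).
Step 2: u_1 = a_1 − (9/26)·u_0 = (5/13, -51/26, 113/26).
Step 3: u_2 = a_2 − (-1/26)·u_0 − (61/595)·u_1 = (96/119, -32/35, -288/595).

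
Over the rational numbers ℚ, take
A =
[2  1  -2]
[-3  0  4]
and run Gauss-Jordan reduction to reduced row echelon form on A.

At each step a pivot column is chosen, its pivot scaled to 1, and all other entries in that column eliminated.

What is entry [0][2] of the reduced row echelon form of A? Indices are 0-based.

[1] R0 /= 2  ⇒  (1, 1/2, -1)
     R1 -= -3·R0  ⇒  (0, 3/2, 1)
[2] R1 /= 3/2  ⇒  (0, 1, 2/3)
     R0 -= 1/2·R1  ⇒  (1, 0, -4/3)

M[0][2] = -4/3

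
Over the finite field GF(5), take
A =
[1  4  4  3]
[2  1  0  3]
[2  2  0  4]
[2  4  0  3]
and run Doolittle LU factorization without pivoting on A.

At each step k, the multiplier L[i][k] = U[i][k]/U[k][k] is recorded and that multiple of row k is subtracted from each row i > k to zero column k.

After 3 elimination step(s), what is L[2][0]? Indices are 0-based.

L[2][0] = 2

[col 0] pivot 1
  R1 -= 2*R0 → (0, 3, 2, 2)  (L[1][0] := 2)
  R2 -= 2*R0 → (0, 4, 2, 3)  (L[2][0] := 2)
  R3 -= 2*R0 → (0, 1, 2, 2)  (L[3][0] := 2)
[col 1] pivot 3
  R2 -= 3*R1 → (0, 0, 1, 2)  (L[2][1] := 3)
  R3 -= 2*R1 → (0, 0, 3, 3)  (L[3][1] := 2)
[col 2] pivot 1
  R3 -= 3*R2 → (0, 0, 0, 2)  (L[3][2] := 3)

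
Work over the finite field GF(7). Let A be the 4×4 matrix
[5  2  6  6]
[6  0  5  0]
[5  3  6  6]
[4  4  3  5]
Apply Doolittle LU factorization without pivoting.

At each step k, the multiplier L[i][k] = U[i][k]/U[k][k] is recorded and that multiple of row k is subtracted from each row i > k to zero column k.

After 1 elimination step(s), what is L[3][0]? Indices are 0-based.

[col 0] pivot 5
  R1 -= 4*R0 → (0, 6, 2, 4)  (L[1][0] := 4)
  R2 -= 1*R0 → (0, 1, 0, 0)  (L[2][0] := 1)
  R3 -= 5*R0 → (0, 1, 1, 3)  (L[3][0] := 5)

L[3][0] = 5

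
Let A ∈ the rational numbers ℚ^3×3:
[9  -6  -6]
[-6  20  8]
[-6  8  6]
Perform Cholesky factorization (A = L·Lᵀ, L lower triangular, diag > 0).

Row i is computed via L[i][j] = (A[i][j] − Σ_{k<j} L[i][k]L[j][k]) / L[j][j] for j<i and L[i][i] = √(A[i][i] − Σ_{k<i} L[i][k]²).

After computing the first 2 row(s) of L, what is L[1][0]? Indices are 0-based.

Step 1: L[0][0] = √(9) = 3.
  L[1][0] = (-6) / L[0][0] = -2.
Step 2: L[1][1] = √(16) = 4.

L[1][0] = -2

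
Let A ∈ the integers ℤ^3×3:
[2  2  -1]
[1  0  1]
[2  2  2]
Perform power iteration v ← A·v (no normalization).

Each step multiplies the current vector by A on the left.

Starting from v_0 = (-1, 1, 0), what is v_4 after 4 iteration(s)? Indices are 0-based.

v_4 = (-4, -10, -28)

v_0 = (-1, 1, 0).
v_1 = A·v_0 = (0, -1, 0).
v_2 = A·v_1 = (-2, 0, -2).
v_3 = A·v_2 = (-2, -4, -8).
v_4 = A·v_3 = (-4, -10, -28).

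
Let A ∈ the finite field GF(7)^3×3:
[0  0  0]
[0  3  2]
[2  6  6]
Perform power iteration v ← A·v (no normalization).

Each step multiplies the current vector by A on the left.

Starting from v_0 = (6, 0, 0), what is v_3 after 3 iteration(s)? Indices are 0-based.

v_0 = (6, 0, 0).
v_1 = A·v_0 = (0, 0, 5).
v_2 = A·v_1 = (0, 3, 2).
v_3 = A·v_2 = (0, 6, 2).

v_3 = (0, 6, 2)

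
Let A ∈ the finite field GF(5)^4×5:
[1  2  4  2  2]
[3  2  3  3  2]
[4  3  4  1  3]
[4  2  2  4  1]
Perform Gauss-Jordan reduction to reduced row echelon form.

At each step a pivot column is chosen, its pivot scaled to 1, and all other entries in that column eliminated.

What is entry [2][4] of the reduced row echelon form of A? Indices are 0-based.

M[2][4] = 1

pivot(0,0)=1: scale R0 → (1, 2, 4, 2, 2)
  clear (1,0): R1 −= (3)R0 → (0, 1, 1, 2, 1)
  clear (2,0): R2 −= (4)R0 → (0, 0, 3, 3, 0)
  clear (3,0): R3 −= (4)R0 → (0, 4, 1, 1, 3)
pivot(1,1)=1: scale R1 → (0, 1, 1, 2, 1)
  clear (0,1): R0 −= (2)R1 → (1, 0, 2, 3, 0)
  clear (3,1): R3 −= (4)R1 → (0, 0, 2, 3, 4)
pivot(2,2)=3: scale R2 → (0, 0, 1, 1, 0)
  clear (0,2): R0 −= (2)R2 → (1, 0, 0, 1, 0)
  clear (1,2): R1 −= (1)R2 → (0, 1, 0, 1, 1)
  clear (3,2): R3 −= (2)R2 → (0, 0, 0, 1, 4)
pivot(3,3)=1: scale R3 → (0, 0, 0, 1, 4)
  clear (0,3): R0 −= (1)R3 → (1, 0, 0, 0, 1)
  clear (1,3): R1 −= (1)R3 → (0, 1, 0, 0, 2)
  clear (2,3): R2 −= (1)R3 → (0, 0, 1, 0, 1)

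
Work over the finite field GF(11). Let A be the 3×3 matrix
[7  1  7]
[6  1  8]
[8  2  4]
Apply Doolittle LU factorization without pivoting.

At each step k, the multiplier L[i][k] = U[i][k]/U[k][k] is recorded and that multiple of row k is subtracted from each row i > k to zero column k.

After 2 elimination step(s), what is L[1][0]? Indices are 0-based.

L[1][0] = 4

[col 0] pivot 7
  R1 -= 4*R0 → (0, 8, 2)  (L[1][0] := 4)
  R2 -= 9*R0 → (0, 4, 7)  (L[2][0] := 9)
[col 1] pivot 8
  R2 -= 6*R1 → (0, 0, 6)  (L[2][1] := 6)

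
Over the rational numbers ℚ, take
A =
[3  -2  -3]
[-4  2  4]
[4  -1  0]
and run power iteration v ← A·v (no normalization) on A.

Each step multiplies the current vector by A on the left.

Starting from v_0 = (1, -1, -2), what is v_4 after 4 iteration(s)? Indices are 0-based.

v_4 = (-392, 560, 328)

v_0 = (1, -1, -2).
v_1 = A·v_0 = (11, -14, 5).
v_2 = A·v_1 = (46, -52, 58).
v_3 = A·v_2 = (68, -56, 236).
v_4 = A·v_3 = (-392, 560, 328).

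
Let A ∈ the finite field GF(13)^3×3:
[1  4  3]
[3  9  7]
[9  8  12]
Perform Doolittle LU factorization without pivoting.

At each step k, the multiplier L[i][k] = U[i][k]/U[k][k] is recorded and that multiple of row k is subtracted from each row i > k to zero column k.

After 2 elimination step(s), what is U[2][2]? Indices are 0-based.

[col 0] pivot 1
  R1 -= 3*R0 → (0, 10, 11)  (L[1][0] := 3)
  R2 -= 9*R0 → (0, 11, 11)  (L[2][0] := 9)
[col 1] pivot 10
  R2 -= 5*R1 → (0, 0, 8)  (L[2][1] := 5)

U[2][2] = 8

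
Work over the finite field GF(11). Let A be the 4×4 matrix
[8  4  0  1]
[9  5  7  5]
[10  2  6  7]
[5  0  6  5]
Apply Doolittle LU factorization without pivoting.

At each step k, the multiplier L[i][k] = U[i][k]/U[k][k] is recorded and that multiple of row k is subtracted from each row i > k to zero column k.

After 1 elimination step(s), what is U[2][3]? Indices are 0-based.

[col 0] pivot 8
  R1 -= 8*R0 → (0, 6, 7, 8)  (L[1][0] := 8)
  R2 -= 4*R0 → (0, 8, 6, 3)  (L[2][0] := 4)
  R3 -= 2*R0 → (0, 3, 6, 3)  (L[3][0] := 2)

U[2][3] = 3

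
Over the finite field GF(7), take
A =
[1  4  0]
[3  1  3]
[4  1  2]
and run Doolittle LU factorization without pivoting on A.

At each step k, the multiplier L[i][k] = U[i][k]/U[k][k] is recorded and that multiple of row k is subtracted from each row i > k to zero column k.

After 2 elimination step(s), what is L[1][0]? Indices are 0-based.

L[1][0] = 3

Step 1: pivot at (0,0) is 1.
  row1 ← row1 − (3)·row0  ⇒  L[1][0]=3, U row1=(0, 3, 3)
  row2 ← row2 − (4)·row0  ⇒  L[2][0]=4, U row2=(0, 6, 2)
Step 2: pivot at (1,1) is 3.
  row2 ← row2 − (2)·row1  ⇒  L[2][1]=2, U row2=(0, 0, 3)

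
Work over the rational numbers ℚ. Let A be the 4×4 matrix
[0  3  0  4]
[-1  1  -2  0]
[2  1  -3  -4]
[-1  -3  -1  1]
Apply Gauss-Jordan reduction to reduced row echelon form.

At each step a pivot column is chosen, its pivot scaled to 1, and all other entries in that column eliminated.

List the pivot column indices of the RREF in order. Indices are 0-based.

step 1: exchange rows 0,1
step 1: normalize row 0 (÷-1) = (1, -1, 2, 0)
  row 2: subtract 2×row0 = (0, 3, -7, -4)
  row 3: subtract -1×row0 = (0, -4, 1, 1)
step 2: normalize row 1 (÷3) = (0, 1, 0, 4/3)
  row 0: subtract -1×row1 = (1, 0, 2, 4/3)
  row 2: subtract 3×row1 = (0, 0, -7, -8)
  row 3: subtract -4×row1 = (0, 0, 1, 19/3)
step 3: normalize row 2 (÷-7) = (0, 0, 1, 8/7)
  row 0: subtract 2×row2 = (1, 0, 0, -20/21)
  row 3: subtract 1×row2 = (0, 0, 0, 109/21)
step 4: normalize row 3 (÷109/21) = (0, 0, 0, 1)
  row 0: subtract -20/21×row3 = (1, 0, 0, 0)
  row 1: subtract 4/3×row3 = (0, 1, 0, 0)
  row 2: subtract 8/7×row3 = (0, 0, 1, 0)

pivot columns: 0, 1, 2, 3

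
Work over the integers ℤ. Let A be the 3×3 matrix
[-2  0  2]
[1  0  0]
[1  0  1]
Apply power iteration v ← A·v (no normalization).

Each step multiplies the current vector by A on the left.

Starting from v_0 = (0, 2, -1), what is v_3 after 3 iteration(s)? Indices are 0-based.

v_3 = (-10, 2, -1)

v_0 = (0, 2, -1).
v_1 = A·v_0 = (-2, 0, -1).
v_2 = A·v_1 = (2, -2, -3).
v_3 = A·v_2 = (-10, 2, -1).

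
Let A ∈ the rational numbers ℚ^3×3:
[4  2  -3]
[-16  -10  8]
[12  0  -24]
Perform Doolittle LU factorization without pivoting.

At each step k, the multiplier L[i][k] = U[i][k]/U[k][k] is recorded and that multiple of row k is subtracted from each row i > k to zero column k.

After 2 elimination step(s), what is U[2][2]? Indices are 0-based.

U[2][2] = -3

[col 0] pivot 4
  R1 -= -4*R0 → (0, -2, -4)  (L[1][0] := -4)
  R2 -= 3*R0 → (0, -6, -15)  (L[2][0] := 3)
[col 1] pivot -2
  R2 -= 3*R1 → (0, 0, -3)  (L[2][1] := 3)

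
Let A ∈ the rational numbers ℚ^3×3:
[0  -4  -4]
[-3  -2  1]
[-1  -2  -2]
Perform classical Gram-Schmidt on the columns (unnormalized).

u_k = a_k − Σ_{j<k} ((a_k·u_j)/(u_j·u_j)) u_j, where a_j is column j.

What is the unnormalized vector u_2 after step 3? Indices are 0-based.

Step 1: u_0 = a_0 = (0, -3, -1).
Step 2: u_1 = a_1 − (4/5)·u_0 = (-4, 2/5, -6/5).
Step 3: u_2 = a_2 − (-1/10)·u_0 − (47/44)·u_1 = (3/11, 3/11, -9/11).

u_2 = (3/11, 3/11, -9/11)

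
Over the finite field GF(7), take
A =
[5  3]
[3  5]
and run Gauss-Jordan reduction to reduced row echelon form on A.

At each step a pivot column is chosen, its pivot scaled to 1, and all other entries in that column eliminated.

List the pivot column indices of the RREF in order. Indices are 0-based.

pivot columns: 0, 1

step 1: normalize row 0 (÷5) = (1, 2)
  row 1: subtract 3×row0 = (0, 6)
step 2: normalize row 1 (÷6) = (0, 1)
  row 0: subtract 2×row1 = (1, 0)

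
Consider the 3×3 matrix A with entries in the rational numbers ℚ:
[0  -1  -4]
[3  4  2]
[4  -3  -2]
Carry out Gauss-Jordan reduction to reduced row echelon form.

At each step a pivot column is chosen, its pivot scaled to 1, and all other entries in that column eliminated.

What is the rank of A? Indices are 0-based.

step 1: exchange rows 0,1
step 1: normalize row 0 (÷3) = (1, 4/3, 2/3)
  row 2: subtract 4×row0 = (0, -25/3, -14/3)
step 2: normalize row 1 (÷-1) = (0, 1, 4)
  row 0: subtract 4/3×row1 = (1, 0, -14/3)
  row 2: subtract -25/3×row1 = (0, 0, 86/3)
step 3: normalize row 2 (÷86/3) = (0, 0, 1)
  row 0: subtract -14/3×row2 = (1, 0, 0)
  row 1: subtract 4×row2 = (0, 1, 0)

rank = 3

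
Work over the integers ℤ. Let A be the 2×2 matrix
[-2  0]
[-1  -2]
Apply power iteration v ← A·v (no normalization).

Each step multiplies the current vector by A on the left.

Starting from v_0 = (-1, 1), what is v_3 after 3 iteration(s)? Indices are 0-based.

v_3 = (8, 4)

v_0 = (-1, 1).
v_1 = A·v_0 = (2, -1).
v_2 = A·v_1 = (-4, 0).
v_3 = A·v_2 = (8, 4).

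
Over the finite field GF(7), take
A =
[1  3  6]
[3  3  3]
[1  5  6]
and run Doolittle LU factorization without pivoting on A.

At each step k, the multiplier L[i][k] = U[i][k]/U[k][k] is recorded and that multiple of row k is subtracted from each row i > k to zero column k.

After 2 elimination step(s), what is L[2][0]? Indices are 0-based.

[col 0] pivot 1
  R1 -= 3*R0 → (0, 1, 6)  (L[1][0] := 3)
  R2 -= 1*R0 → (0, 2, 0)  (L[2][0] := 1)
[col 1] pivot 1
  R2 -= 2*R1 → (0, 0, 2)  (L[2][1] := 2)

L[2][0] = 1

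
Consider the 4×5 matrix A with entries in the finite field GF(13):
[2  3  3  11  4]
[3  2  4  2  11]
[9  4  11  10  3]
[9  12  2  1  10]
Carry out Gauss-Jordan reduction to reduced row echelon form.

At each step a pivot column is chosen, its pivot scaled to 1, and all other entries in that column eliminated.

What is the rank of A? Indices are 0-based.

step 1: normalize row 0 (÷2) = (1, 8, 8, 12, 2)
  row 1: subtract 3×row0 = (0, 4, 6, 5, 5)
  row 2: subtract 9×row0 = (0, 10, 4, 6, 11)
  row 3: subtract 9×row0 = (0, 5, 8, 10, 5)
step 2: normalize row 1 (÷4) = (0, 1, 8, 11, 11)
  row 0: subtract 8×row1 = (1, 0, 9, 2, 5)
  row 2: subtract 10×row1 = (0, 0, 2, 0, 5)
  row 3: subtract 5×row1 = (0, 0, 7, 7, 2)
step 3: normalize row 2 (÷2) = (0, 0, 1, 0, 9)
  row 0: subtract 9×row2 = (1, 0, 0, 2, 2)
  row 1: subtract 8×row2 = (0, 1, 0, 11, 4)
  row 3: subtract 7×row2 = (0, 0, 0, 7, 4)
step 4: normalize row 3 (÷7) = (0, 0, 0, 1, 8)
  row 0: subtract 2×row3 = (1, 0, 0, 0, 12)
  row 1: subtract 11×row3 = (0, 1, 0, 0, 7)

rank = 4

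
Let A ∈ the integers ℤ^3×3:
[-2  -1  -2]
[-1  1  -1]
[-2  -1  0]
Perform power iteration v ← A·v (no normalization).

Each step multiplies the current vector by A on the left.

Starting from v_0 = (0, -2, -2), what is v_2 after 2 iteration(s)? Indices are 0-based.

v_0 = (0, -2, -2).
v_1 = A·v_0 = (6, 0, 2).
v_2 = A·v_1 = (-16, -8, -12).

v_2 = (-16, -8, -12)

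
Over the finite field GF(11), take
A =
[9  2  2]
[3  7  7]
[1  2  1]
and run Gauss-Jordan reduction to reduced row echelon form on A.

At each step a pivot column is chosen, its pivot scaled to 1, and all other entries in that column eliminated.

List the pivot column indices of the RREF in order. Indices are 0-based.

pivot columns: 0, 1, 2

pivot(0,0)=9: scale R0 → (1, 10, 10)
  clear (1,0): R1 −= (3)R0 → (0, 10, 10)
  clear (2,0): R2 −= (1)R0 → (0, 3, 2)
pivot(1,1)=10: scale R1 → (0, 1, 1)
  clear (0,1): R0 −= (10)R1 → (1, 0, 0)
  clear (2,1): R2 −= (3)R1 → (0, 0, 10)
pivot(2,2)=10: scale R2 → (0, 0, 1)
  clear (1,2): R1 −= (1)R2 → (0, 1, 0)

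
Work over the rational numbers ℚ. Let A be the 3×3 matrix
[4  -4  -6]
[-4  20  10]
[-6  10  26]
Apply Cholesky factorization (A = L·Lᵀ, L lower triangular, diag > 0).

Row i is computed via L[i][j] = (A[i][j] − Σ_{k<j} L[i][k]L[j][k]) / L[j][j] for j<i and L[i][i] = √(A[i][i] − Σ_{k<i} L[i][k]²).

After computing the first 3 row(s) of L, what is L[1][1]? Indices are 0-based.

L[1][1] = 4

Step 1: L[0][0] = √(4) = 2.
  L[1][0] = (-4) / L[0][0] = -2.
Step 2: L[1][1] = √(16) = 4.
  L[2][0] = (-6) / L[0][0] = -3.
  L[2][1] = (4) / L[1][1] = 1.
Step 3: L[2][2] = √(16) = 4.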